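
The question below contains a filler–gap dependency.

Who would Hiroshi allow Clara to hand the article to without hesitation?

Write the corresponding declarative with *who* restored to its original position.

'who' is the object of the preposition 'to' (recipient of 'hand'). It moves to the left edge, and the trace sits right after 'to':
Who would Hiroshi allow Clara to hand the article to ___ without hesitation?

Hiroshi would allow Clara to hand the article to who without hesitation.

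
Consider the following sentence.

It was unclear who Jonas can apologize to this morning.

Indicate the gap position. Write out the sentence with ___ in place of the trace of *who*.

Pre-movement form: Jonas can apologize to who this morning.
The filler 'who' is interpreted as the object of the preposition 'to'. The gap is right after 'to'.

It was unclear who Jonas can apologize to ___ this morning.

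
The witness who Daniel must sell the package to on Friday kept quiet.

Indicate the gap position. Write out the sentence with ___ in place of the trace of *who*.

The witness who Daniel must sell the package to ___ on Friday kept quiet.

The filler 'who' is interpreted as the object of the preposition 'to' (recipient of 'sell'). The gap is right after 'to'.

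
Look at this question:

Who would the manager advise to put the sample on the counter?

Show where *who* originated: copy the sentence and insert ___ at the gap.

In situ: The manager would advise who to put the sample on the counter.
'who' functions as the direct object of 'advise'. The gap is right after 'advise'.

Who would the manager advise ___ to put the sample on the counter?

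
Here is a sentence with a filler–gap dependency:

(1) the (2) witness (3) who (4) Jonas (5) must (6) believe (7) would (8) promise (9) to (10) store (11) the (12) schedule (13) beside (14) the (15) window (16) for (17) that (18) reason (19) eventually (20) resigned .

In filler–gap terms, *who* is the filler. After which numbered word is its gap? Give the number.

6

'who' is the subject of the clause embedded under 'believe'. Fronting leaves a gap immediately after 'believe':
The witness who Jonas must believe ___ would promise to store the schedule beside the window for that reason eventually resigned.
'believe' is word 6.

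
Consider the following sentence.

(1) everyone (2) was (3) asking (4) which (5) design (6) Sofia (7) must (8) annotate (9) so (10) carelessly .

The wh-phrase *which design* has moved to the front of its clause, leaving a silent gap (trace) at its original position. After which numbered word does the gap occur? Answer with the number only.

Underlying clause: Sofia must annotate which design so carelessly.
The filler 'which design' is interpreted as the direct object of 'annotate'. Fronting leaves a gap immediately after 'annotate':
Everyone was asking which design Sofia must annotate ___ so carelessly.
'annotate' is word 8.

8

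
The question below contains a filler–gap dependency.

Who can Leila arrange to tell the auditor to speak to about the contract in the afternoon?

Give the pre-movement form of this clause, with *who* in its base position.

'who' is the object of the preposition 'to'. Wh-movement fronts it, leaving a gap right after 'to':
Who can Leila arrange to tell the auditor to speak to ___ about the contract in the afternoon?

Leila can arrange to tell the auditor to speak to who about the contract in the afternoon.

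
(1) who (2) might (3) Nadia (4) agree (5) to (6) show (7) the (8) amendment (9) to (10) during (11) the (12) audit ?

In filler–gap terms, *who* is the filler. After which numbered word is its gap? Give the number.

In situ: Nadia might agree to show the amendment to who during the audit.
The filler 'who' is interpreted as the object of the preposition 'to' (recipient of 'show'). Fronting leaves a gap immediately after 'to':
Who might Nadia agree to show the amendment to ___ during the audit?
'to' is word 9.

9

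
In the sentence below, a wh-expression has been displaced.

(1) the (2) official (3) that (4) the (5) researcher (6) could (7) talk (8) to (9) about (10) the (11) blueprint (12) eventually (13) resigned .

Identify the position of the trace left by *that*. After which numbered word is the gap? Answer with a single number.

The filler 'that' is interpreted as the object of the preposition 'to'. It moves to the left edge, and the trace sits right after 'to':
The official that the researcher could talk to ___ about the blueprint eventually resigned.
'to' is word 8.

8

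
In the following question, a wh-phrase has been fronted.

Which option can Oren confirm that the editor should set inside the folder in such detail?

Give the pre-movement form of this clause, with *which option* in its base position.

The filler 'which option' is interpreted as the direct object of 'set'. Wh-movement fronts it, leaving a gap right after 'set':
Which option can Oren confirm that the editor should set ___ inside the folder in such detail?

Oren can confirm that the editor should set which option inside the folder in such detail.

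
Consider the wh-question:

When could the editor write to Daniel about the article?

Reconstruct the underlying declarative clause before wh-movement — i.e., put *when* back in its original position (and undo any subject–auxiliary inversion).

'when' functions as the temporal adjunct. Fronting leaves a gap immediately after 'article':
When could the editor write to Daniel about the article ___?

The editor could write to Daniel about the article when.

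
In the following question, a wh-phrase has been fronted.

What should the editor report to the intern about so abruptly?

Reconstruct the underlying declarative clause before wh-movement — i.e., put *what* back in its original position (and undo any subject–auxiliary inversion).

The filler 'what' is interpreted as the object of the preposition 'about'. Wh-movement fronts it, leaving a gap right after 'about':
What should the editor report to the intern about ___ so abruptly?

The editor should report to the intern about what so abruptly.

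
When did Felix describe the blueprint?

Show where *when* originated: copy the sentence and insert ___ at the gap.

In situ: Felix did describe the blueprint when.
'when' functions as the temporal adjunct. The gap is right after 'blueprint'.

When did Felix describe the blueprint ___?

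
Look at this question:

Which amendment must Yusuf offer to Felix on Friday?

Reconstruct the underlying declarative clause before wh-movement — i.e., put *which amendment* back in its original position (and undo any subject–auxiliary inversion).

Yusuf must offer which amendment to Felix on Friday.

'which amendment' functions as the direct object of 'offer'. Fronting leaves a gap immediately after 'offer':
Which amendment must Yusuf offer ___ to Felix on Friday?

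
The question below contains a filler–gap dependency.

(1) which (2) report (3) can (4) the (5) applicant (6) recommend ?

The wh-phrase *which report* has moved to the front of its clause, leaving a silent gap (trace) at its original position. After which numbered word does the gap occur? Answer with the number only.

In situ: The applicant can recommend which report.
'which report' functions as the direct object of 'recommend'. Wh-movement fronts it, leaving a gap right after 'recommend':
Which report can the applicant recommend ___?
'recommend' is word 6.

6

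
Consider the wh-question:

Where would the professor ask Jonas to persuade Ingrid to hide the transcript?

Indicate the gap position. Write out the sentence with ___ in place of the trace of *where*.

Where would the professor ask Jonas to persuade Ingrid to hide the transcript ___?

Underlying clause: The professor would ask Jonas to persuade Ingrid to hide the transcript where.
'where' functions as the locative complement of 'hide'. The gap is right after 'transcript'.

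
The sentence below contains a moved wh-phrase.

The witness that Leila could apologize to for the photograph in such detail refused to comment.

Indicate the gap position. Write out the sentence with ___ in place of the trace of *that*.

'that' functions as the object of the preposition 'to'. The gap is right after 'to'.

The witness that Leila could apologize to ___ for the photograph in such detail refused to comment.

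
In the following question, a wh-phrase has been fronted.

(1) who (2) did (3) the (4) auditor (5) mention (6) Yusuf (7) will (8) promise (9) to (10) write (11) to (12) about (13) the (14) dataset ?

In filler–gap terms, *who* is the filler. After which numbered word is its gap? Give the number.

11

Underlying clause: The auditor did mention Yusuf will promise to write to who about the dataset.
'who' functions as the object of the preposition 'to'. Wh-movement fronts it, leaving a gap right after 'to':
Who did the auditor mention Yusuf will promise to write to ___ about the dataset?
'to' is word 11.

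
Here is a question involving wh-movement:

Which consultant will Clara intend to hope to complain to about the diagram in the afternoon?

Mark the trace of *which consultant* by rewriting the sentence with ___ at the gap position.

Before movement: Clara will intend to hope to complain to which consultant about the diagram in the afternoon.
'which consultant' is the object of the preposition 'to'. The gap is right after 'to'.

Which consultant will Clara intend to hope to complain to ___ about the diagram in the afternoon?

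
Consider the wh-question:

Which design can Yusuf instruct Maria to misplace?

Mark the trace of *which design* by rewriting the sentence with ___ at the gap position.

Which design can Yusuf instruct Maria to misplace ___?

Underlying clause: Yusuf can instruct Maria to misplace which design.
'which design' functions as the direct object of 'misplace'. The gap is right after 'misplace'.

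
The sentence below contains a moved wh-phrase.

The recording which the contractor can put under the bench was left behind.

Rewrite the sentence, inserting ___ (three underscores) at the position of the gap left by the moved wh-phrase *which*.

The filler 'which' is interpreted as the direct object of 'put'. The gap is right after 'put'.

The recording which the contractor can put ___ under the bench was left behind.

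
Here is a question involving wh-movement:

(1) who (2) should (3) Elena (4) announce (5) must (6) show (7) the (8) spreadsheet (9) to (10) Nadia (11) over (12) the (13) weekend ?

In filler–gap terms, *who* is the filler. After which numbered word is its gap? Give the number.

4

Pre-movement form: Elena should announce who must show the spreadsheet to Nadia over the weekend.
'who' functions as the subject of the clause embedded under 'announce'. It moves to the left edge, and the trace sits right after 'announce':
Who should Elena announce ___ must show the spreadsheet to Nadia over the weekend?
'announce' is word 4.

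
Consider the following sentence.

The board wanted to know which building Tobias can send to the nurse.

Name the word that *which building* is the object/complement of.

send

Underlying clause: Tobias can send which building to the nurse.
'which building' functions as the direct object of 'send'. It moves to the left edge, and the trace sits right after 'send':
The board wanted to know which building Tobias can send ___ to the nurse.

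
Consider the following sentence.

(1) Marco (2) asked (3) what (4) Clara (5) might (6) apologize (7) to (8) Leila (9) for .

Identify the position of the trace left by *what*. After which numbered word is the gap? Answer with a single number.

9

In situ: Clara might apologize to Leila for what.
The filler 'what' is interpreted as the object of the preposition 'for'. Fronting leaves a gap immediately after 'for':
Marco asked what Clara might apologize to Leila for ___.
'for' is word 9.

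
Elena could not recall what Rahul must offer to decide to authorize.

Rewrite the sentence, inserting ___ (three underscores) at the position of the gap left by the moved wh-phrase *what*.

Elena could not recall what Rahul must offer to decide to authorize ___.

Pre-movement form: Rahul must offer to decide to authorize what.
The filler 'what' is interpreted as the direct object of 'authorize'. The gap is right after 'authorize'.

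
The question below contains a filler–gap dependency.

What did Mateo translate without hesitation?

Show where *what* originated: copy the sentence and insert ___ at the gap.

What did Mateo translate ___ without hesitation?

Pre-movement form: Mateo did translate what without hesitation.
'what' functions as the direct object of 'translate'. The gap is right after 'translate'.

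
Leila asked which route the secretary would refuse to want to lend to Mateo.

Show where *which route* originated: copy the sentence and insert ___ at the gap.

Underlying clause: The secretary would refuse to want to lend which route to Mateo.
'which route' functions as the direct object of 'lend'. The gap is right after 'lend'.

Leila asked which route the secretary would refuse to want to lend ___ to Mateo.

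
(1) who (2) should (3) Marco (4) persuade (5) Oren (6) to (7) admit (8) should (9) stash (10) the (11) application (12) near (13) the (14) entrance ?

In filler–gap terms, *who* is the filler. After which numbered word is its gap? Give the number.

7

Underlying clause: Marco should persuade Oren to admit who should stash the application near the entrance.
'who' functions as the subject of the clause embedded under 'admit'. It moves to the left edge, and the trace sits right after 'admit':
Who should Marco persuade Oren to admit ___ should stash the application near the entrance?
'admit' is word 7.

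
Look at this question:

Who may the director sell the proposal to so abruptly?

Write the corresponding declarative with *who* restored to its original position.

'who' is the object of the preposition 'to' (recipient of 'sell'). Fronting leaves a gap immediately after 'to':
Who may the director sell the proposal to ___ so abruptly?

The director may sell the proposal to who so abruptly.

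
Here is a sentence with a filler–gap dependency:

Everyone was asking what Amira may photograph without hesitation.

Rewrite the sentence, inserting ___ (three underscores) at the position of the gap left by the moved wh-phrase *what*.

Everyone was asking what Amira may photograph ___ without hesitation.

Before movement: Amira may photograph what without hesitation.
'what' is the direct object of 'photograph'. The gap is right after 'photograph'.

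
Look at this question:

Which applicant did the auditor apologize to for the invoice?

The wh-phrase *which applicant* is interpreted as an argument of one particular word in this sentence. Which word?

Pre-movement form: The auditor did apologize to which applicant for the invoice.
'which applicant' functions as the object of the preposition 'to'. It moves to the left edge, and the trace sits right after 'to':
Which applicant did the auditor apologize to ___ for the invoice?

to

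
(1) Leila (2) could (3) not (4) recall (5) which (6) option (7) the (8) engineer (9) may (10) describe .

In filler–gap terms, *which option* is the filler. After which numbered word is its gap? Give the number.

10

In situ: The engineer may describe which option.
'which option' functions as the direct object of 'describe'. Wh-movement fronts it, leaving a gap right after 'describe':
Leila could not recall which option the engineer may describe ___.
'describe' is word 10.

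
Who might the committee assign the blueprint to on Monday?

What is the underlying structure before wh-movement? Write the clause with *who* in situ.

The filler 'who' is interpreted as the object of the preposition 'to' (recipient of 'assign'). Fronting leaves a gap immediately after 'to':
Who might the committee assign the blueprint to ___ on Monday?

The committee might assign the blueprint to who on Monday.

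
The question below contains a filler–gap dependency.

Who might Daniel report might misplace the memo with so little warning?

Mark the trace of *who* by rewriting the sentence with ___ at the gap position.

Who might Daniel report ___ might misplace the memo with so little warning?

In situ: Daniel might report who might misplace the memo with so little warning.
'who' is the subject of the clause embedded under 'report'. The gap is right after 'report'.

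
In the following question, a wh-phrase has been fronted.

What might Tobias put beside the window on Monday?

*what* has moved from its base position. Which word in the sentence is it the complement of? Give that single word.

Underlying clause: Tobias might put what beside the window on Monday.
The filler 'what' is interpreted as the direct object of 'put'. Wh-movement fronts it, leaving a gap right after 'put':
What might Tobias put ___ beside the window on Monday?

put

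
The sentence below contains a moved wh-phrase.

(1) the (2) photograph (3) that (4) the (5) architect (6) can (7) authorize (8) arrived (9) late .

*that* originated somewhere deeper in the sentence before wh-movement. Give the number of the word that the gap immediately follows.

The filler 'that' is interpreted as the direct object of 'authorize'. Fronting leaves a gap immediately after 'authorize':
The photograph that the architect can authorize ___ arrived late.
'authorize' is word 7.

7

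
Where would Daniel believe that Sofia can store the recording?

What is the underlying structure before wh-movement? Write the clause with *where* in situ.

'where' functions as the locative complement of 'store'. Fronting leaves a gap immediately after 'recording':
Where would Daniel believe that Sofia can store the recording ___?

Daniel would believe that Sofia can store the recording where.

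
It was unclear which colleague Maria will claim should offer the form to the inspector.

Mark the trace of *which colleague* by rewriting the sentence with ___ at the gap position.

It was unclear which colleague Maria will claim ___ should offer the form to the inspector.

Pre-movement form: Maria will claim which colleague should offer the form to the inspector.
The filler 'which colleague' is interpreted as the subject of the clause embedded under 'claim'. The gap is right after 'claim'.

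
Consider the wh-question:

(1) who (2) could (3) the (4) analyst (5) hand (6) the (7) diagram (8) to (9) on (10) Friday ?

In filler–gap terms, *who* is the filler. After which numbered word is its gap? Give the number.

8

Pre-movement form: The analyst could hand the diagram to who on Friday.
'who' functions as the object of the preposition 'to' (recipient of 'hand'). It moves to the left edge, and the trace sits right after 'to':
Who could the analyst hand the diagram to ___ on Friday?
'to' is word 8.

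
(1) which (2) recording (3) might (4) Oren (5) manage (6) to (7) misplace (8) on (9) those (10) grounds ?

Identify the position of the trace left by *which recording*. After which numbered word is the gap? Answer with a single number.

7

In situ: Oren might manage to misplace which recording on those grounds.
The filler 'which recording' is interpreted as the direct object of 'misplace'. It moves to the left edge, and the trace sits right after 'misplace':
Which recording might Oren manage to misplace ___ on those grounds?
'misplace' is word 7.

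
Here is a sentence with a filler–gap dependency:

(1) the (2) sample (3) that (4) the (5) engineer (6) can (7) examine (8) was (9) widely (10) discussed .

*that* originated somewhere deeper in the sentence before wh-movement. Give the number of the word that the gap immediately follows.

'that' is the direct object of 'examine'. Fronting leaves a gap immediately after 'examine':
The sample that the engineer can examine ___ was widely discussed.
'examine' is word 7.

7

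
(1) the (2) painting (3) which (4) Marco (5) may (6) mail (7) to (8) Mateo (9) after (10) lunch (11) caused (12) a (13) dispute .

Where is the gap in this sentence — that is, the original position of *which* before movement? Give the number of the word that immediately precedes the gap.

6

'which' is the direct object of 'mail'. It moves to the left edge, and the trace sits right after 'mail':
The painting which Marco may mail ___ to Mateo after lunch caused a dispute.
'mail' is word 6.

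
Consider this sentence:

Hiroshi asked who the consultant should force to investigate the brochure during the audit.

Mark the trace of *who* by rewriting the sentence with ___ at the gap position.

Underlying clause: The consultant should force who to investigate the brochure during the audit.
'who' functions as the direct object of 'force'. The gap is right after 'force'.

Hiroshi asked who the consultant should force ___ to investigate the brochure during the audit.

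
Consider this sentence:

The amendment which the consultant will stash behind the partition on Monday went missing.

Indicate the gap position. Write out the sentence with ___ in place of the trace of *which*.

The amendment which the consultant will stash ___ behind the partition on Monday went missing.

'which' functions as the direct object of 'stash'. The gap is right after 'stash'.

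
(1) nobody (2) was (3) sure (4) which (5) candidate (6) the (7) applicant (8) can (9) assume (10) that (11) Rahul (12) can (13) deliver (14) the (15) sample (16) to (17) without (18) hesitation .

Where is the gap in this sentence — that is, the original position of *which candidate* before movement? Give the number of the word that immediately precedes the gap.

In situ: The applicant can assume that Rahul can deliver the sample to which candidate without hesitation.
The filler 'which candidate' is interpreted as the object of the preposition 'to' (recipient of 'deliver'). Wh-movement fronts it, leaving a gap right after 'to':
Nobody was sure which candidate the applicant can assume that Rahul can deliver the sample to ___ without hesitation.
'to' is word 16.

16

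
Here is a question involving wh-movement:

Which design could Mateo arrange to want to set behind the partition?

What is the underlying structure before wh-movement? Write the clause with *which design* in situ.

'which design' functions as the direct object of 'set'. Fronting leaves a gap immediately after 'set':
Which design could Mateo arrange to want to set ___ behind the partition?

Mateo could arrange to want to set which design behind the partition.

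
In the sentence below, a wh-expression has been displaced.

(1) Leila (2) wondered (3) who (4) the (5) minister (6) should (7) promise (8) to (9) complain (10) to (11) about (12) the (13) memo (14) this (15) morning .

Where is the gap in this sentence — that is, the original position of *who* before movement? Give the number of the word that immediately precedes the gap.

Before movement: The minister should promise to complain to who about the memo this morning.
The filler 'who' is interpreted as the object of the preposition 'to'. Wh-movement fronts it, leaving a gap right after 'to':
Leila wondered who the minister should promise to complain to ___ about the memo this morning.
'to' is word 10.

10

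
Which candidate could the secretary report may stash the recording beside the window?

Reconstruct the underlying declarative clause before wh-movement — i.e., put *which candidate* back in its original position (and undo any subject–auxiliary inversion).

The filler 'which candidate' is interpreted as the subject of the clause embedded under 'report'. Wh-movement fronts it, leaving a gap right after 'report':
Which candidate could the secretary report ___ may stash the recording beside the window?

The secretary could report which candidate may stash the recording beside the window.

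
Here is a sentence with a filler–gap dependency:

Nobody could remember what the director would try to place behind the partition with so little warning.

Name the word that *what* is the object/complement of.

In situ: The director would try to place what behind the partition with so little warning.
'what' is the direct object of 'place'. Wh-movement fronts it, leaving a gap right after 'place':
Nobody could remember what the director would try to place ___ behind the partition with so little warning.

place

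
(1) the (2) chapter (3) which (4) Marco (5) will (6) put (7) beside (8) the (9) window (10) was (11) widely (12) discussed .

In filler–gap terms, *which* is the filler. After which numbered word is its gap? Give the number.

'which' functions as the direct object of 'put'. Fronting leaves a gap immediately after 'put':
The chapter which Marco will put ___ beside the window was widely discussed.
'put' is word 6.

6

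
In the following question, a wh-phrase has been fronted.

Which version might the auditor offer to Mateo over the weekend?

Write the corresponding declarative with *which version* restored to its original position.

The auditor might offer which version to Mateo over the weekend.

'which version' functions as the direct object of 'offer'. It moves to the left edge, and the trace sits right after 'offer':
Which version might the auditor offer ___ to Mateo over the weekend?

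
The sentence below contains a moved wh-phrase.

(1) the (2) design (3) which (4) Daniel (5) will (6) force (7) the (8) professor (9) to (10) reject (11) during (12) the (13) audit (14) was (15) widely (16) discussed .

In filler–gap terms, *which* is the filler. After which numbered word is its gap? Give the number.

10

'which' functions as the direct object of 'reject'. It moves to the left edge, and the trace sits right after 'reject':
The design which Daniel will force the professor to reject ___ during the audit was widely discussed.
'reject' is word 10.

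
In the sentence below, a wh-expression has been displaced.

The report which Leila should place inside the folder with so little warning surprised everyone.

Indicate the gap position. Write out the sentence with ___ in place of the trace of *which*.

The report which Leila should place ___ inside the folder with so little warning surprised everyone.

The filler 'which' is interpreted as the direct object of 'place'. The gap is right after 'place'.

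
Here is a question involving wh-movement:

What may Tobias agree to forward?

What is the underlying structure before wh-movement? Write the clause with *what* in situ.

'what' functions as the direct object of 'forward'. Wh-movement fronts it, leaving a gap right after 'forward':
What may Tobias agree to forward ___?

Tobias may agree to forward what.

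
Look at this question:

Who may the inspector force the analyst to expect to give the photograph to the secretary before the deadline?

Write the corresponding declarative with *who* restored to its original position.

'who' functions as the direct object of 'expect'. Wh-movement fronts it, leaving a gap right after 'expect':
Who may the inspector force the analyst to expect ___ to give the photograph to the secretary before the deadline?

The inspector may force the analyst to expect who to give the photograph to the secretary before the deadline.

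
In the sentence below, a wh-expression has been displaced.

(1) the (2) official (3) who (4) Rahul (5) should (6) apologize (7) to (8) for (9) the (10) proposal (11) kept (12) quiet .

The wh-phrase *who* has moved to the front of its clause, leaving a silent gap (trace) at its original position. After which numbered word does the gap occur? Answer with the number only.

'who' functions as the object of the preposition 'to'. Fronting leaves a gap immediately after 'to':
The official who Rahul should apologize to ___ for the proposal kept quiet.
'to' is word 7.

7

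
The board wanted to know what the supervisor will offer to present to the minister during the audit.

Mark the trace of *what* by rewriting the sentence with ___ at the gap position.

Pre-movement form: The supervisor will offer to present what to the minister during the audit.
The filler 'what' is interpreted as the direct object of 'present'. The gap is right after 'present'.

The board wanted to know what the supervisor will offer to present ___ to the minister during the audit.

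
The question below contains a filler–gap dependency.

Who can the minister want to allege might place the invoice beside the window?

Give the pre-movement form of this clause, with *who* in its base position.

The minister can want to allege who might place the invoice beside the window.

'who' is the subject of the clause embedded under 'allege'. It moves to the left edge, and the trace sits right after 'allege':
Who can the minister want to allege ___ might place the invoice beside the window?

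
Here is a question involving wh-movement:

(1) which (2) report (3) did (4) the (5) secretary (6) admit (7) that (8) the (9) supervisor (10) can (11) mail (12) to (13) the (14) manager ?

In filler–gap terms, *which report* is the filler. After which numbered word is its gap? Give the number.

Before movement: The secretary did admit that the supervisor can mail which report to the manager.
'which report' functions as the direct object of 'mail'. It moves to the left edge, and the trace sits right after 'mail':
Which report did the secretary admit that the supervisor can mail ___ to the manager?
'mail' is word 11.

11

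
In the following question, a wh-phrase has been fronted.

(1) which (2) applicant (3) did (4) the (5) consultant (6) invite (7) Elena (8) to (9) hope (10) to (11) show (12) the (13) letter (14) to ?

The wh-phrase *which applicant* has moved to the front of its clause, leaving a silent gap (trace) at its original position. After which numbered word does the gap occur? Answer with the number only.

14

Before movement: The consultant did invite Elena to hope to show the letter to which applicant.
'which applicant' is the object of the preposition 'to' (recipient of 'show'). It moves to the left edge, and the trace sits right after 'to':
Which applicant did the consultant invite Elena to hope to show the letter to ___?
'to' is word 14.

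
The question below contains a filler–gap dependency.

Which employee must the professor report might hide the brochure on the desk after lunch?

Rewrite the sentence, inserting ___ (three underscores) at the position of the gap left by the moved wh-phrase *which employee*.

In situ: The professor must report which employee might hide the brochure on the desk after lunch.
'which employee' is the subject of the clause embedded under 'report'. The gap is right after 'report'.

Which employee must the professor report ___ might hide the brochure on the desk after lunch?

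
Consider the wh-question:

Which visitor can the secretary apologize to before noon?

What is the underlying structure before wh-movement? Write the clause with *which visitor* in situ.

The secretary can apologize to which visitor before noon.

'which visitor' functions as the object of the preposition 'to'. It moves to the left edge, and the trace sits right after 'to':
Which visitor can the secretary apologize to ___ before noon?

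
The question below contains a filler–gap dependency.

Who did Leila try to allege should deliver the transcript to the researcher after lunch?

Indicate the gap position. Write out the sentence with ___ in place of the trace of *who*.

In situ: Leila did try to allege who should deliver the transcript to the researcher after lunch.
The filler 'who' is interpreted as the subject of the clause embedded under 'allege'. The gap is right after 'allege'.

Who did Leila try to allege ___ should deliver the transcript to the researcher after lunch?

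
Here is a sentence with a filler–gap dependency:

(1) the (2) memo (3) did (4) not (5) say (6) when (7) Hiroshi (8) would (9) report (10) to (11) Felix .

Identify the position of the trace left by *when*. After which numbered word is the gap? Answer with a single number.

11

Pre-movement form: Hiroshi would report to Felix when.
'when' functions as the temporal adjunct. Wh-movement fronts it, leaving a gap right after 'Felix':
The memo did not say when Hiroshi would report to Felix ___.
'Felix' is word 11.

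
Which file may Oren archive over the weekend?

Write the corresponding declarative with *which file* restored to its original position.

'which file' is the direct object of 'archive'. Wh-movement fronts it, leaving a gap right after 'archive':
Which file may Oren archive ___ over the weekend?

Oren may archive which file over the weekend.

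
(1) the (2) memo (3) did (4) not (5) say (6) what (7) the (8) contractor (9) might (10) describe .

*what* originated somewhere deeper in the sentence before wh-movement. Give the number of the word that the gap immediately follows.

10

Before movement: The contractor might describe what.
'what' is the direct object of 'describe'. Fronting leaves a gap immediately after 'describe':
The memo did not say what the contractor might describe ___.
'describe' is word 10.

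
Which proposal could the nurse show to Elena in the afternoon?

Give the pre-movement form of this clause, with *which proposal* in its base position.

The filler 'which proposal' is interpreted as the direct object of 'show'. It moves to the left edge, and the trace sits right after 'show':
Which proposal could the nurse show ___ to Elena in the afternoon?

The nurse could show which proposal to Elena in the afternoon.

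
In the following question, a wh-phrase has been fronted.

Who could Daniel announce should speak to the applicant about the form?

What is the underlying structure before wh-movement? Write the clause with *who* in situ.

'who' is the subject of the clause embedded under 'announce'. Wh-movement fronts it, leaving a gap right after 'announce':
Who could Daniel announce ___ should speak to the applicant about the form?

Daniel could announce who should speak to the applicant about the form.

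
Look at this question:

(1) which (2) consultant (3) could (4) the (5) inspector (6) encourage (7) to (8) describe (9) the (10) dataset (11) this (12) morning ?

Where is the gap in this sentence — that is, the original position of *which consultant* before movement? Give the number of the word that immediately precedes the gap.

6

Pre-movement form: The inspector could encourage which consultant to describe the dataset this morning.
The filler 'which consultant' is interpreted as the direct object of 'encourage'. It moves to the left edge, and the trace sits right after 'encourage':
Which consultant could the inspector encourage ___ to describe the dataset this morning?
'encourage' is word 6.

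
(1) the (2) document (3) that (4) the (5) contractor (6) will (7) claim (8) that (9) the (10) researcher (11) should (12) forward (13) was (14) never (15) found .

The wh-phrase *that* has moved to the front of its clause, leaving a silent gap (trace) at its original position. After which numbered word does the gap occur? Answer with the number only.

'that' is the direct object of 'forward'. It moves to the left edge, and the trace sits right after 'forward':
The document that the contractor will claim that the researcher should forward ___ was never found.
'forward' is word 12.

12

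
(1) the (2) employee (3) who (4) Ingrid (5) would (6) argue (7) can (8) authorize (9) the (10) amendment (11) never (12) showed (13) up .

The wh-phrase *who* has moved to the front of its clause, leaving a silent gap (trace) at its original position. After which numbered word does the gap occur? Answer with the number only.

'who' functions as the subject of the clause embedded under 'argue'. Fronting leaves a gap immediately after 'argue':
The employee who Ingrid would argue ___ can authorize the amendment never showed up.
'argue' is word 6.

6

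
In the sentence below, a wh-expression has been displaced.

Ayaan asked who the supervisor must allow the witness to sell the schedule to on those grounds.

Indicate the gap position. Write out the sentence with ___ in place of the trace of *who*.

Ayaan asked who the supervisor must allow the witness to sell the schedule to ___ on those grounds.

Underlying clause: The supervisor must allow the witness to sell the schedule to who on those grounds.
'who' functions as the object of the preposition 'to' (recipient of 'sell'). The gap is right after 'to'.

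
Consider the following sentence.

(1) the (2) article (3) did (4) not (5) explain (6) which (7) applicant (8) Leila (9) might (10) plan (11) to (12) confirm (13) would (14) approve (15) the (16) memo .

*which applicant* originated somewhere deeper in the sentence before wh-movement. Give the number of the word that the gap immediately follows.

12

Pre-movement form: Leila might plan to confirm which applicant would approve the memo.
The filler 'which applicant' is interpreted as the subject of the clause embedded under 'confirm'. It moves to the left edge, and the trace sits right after 'confirm':
The article did not explain which applicant Leila might plan to confirm ___ would approve the memo.
'confirm' is word 12.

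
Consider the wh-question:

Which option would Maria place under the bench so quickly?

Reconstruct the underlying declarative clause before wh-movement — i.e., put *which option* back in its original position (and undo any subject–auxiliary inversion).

'which option' is the direct object of 'place'. Fronting leaves a gap immediately after 'place':
Which option would Maria place ___ under the bench so quickly?

Maria would place which option under the bench so quickly.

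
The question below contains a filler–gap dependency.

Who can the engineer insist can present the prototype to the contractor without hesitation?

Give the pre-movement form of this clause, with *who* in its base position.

The engineer can insist who can present the prototype to the contractor without hesitation.

'who' is the subject of the clause embedded under 'insist'. Fronting leaves a gap immediately after 'insist':
Who can the engineer insist ___ can present the prototype to the contractor without hesitation?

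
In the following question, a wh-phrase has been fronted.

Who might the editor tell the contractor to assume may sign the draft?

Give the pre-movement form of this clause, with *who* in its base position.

'who' functions as the subject of the clause embedded under 'assume'. Fronting leaves a gap immediately after 'assume':
Who might the editor tell the contractor to assume ___ may sign the draft?

The editor might tell the contractor to assume who may sign the draft.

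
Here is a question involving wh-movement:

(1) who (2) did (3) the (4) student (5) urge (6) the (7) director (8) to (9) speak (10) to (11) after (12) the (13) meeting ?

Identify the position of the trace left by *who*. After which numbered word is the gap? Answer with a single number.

Underlying clause: The student did urge the director to speak to who after the meeting.
'who' functions as the object of the preposition 'to'. Fronting leaves a gap immediately after 'to':
Who did the student urge the director to speak to ___ after the meeting?
'to' is word 10.

10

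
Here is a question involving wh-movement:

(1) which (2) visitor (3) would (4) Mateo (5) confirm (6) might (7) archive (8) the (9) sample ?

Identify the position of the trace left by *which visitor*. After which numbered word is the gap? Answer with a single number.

Before movement: Mateo would confirm which visitor might archive the sample.
'which visitor' functions as the subject of the clause embedded under 'confirm'. It moves to the left edge, and the trace sits right after 'confirm':
Which visitor would Mateo confirm ___ might archive the sample?
'confirm' is word 5.

5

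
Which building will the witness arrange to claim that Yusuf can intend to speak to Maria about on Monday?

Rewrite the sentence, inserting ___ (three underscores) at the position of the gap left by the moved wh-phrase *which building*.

Which building will the witness arrange to claim that Yusuf can intend to speak to Maria about ___ on Monday?

Pre-movement form: The witness will arrange to claim that Yusuf can intend to speak to Maria about which building on Monday.
'which building' is the object of the preposition 'about'. The gap is right after 'about'.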